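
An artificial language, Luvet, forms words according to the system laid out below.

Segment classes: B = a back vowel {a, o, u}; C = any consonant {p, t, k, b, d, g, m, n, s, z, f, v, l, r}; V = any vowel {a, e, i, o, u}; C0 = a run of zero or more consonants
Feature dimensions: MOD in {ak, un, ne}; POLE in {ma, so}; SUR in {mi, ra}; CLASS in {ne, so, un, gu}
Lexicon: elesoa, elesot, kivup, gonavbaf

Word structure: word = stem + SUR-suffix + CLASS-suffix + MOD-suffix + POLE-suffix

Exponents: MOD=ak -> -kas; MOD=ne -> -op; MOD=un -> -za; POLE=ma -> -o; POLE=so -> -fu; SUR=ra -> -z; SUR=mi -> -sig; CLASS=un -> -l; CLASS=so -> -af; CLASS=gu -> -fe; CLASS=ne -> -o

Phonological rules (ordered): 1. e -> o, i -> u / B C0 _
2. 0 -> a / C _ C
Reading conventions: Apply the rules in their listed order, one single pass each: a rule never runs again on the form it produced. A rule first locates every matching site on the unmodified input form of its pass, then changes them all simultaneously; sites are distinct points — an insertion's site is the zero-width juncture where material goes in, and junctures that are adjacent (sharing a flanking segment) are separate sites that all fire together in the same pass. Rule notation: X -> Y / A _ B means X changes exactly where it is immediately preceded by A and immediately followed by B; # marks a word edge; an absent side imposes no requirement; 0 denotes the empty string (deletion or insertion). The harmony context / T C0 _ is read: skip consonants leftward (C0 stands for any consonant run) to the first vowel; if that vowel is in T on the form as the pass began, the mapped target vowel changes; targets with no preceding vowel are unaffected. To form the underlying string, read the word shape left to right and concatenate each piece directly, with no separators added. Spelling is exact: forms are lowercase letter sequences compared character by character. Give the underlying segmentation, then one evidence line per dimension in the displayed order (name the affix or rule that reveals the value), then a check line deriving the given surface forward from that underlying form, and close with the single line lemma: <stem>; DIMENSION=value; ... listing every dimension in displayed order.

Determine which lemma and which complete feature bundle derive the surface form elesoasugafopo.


underlying: elesoa-sig-af-op-o
MOD=ne - signalled by the affix -op
POLE=ma - signalled by the affix -o
SUR=mi - signalled by the affix -sig
CLASS=so - signalled by the affix -af
check: elesoasigafopo -> elesoasugafopo -> elesoasugafopo
lemma: elesoa; MOD=ne; POLE=ma; SUR=mi; CLASS=so


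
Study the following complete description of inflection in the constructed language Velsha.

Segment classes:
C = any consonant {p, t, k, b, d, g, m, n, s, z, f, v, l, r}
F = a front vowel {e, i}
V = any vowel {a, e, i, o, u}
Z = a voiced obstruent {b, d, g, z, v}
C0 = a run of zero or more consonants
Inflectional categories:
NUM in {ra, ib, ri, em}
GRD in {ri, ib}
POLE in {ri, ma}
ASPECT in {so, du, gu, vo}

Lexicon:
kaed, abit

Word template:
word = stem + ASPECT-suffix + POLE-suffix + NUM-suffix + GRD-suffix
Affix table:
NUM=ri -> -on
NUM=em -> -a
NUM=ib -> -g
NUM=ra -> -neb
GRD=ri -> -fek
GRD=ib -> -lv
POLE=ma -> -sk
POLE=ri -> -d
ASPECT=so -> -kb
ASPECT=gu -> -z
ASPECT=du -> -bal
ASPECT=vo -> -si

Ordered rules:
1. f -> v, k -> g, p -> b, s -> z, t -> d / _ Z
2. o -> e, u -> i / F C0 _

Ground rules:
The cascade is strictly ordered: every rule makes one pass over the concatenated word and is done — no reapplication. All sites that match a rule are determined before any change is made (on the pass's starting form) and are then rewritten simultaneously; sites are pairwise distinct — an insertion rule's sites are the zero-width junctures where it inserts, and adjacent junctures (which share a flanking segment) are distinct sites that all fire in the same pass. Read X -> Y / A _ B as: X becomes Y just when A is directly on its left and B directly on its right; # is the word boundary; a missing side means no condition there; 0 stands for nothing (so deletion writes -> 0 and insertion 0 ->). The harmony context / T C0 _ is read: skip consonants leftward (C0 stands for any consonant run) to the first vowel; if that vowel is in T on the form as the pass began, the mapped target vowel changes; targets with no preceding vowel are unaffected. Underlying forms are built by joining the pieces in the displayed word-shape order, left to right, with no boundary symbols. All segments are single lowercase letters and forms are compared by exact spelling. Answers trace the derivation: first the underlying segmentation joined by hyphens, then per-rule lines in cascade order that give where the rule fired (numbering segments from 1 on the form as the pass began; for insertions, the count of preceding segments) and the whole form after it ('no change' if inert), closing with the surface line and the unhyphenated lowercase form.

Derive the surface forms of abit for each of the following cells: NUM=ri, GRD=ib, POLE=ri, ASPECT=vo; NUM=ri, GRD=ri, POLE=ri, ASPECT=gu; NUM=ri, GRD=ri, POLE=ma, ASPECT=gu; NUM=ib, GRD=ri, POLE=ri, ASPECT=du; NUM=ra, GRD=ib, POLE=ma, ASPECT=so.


cell NUM=ri, GRD=ib, POLE=ri, ASPECT=vo:
underlying: abit-si-d-on-lv
1. f -> v, k -> g, p -> b, s -> z, t -> d / _ Z: no change
2. o -> e, u -> i / F C0 _: fires at position(s) 8: abitsidenlv
surface: abitsidenlv

cell NUM=ri, GRD=ri, POLE=ri, ASPECT=gu:
underlying: abit-z-d-on-fek
1. f -> v, k -> g, p -> b, s -> z, t -> d / _ Z: fires at position(s) 4: abidzdonfek
2. o -> e, u -> i / F C0 _: fires at position(s) 7: abidzdenfek
surface: abidzdenfek

cell NUM=ri, GRD=ri, POLE=ma, ASPECT=gu:
underlying: abit-z-sk-on-fek
1. f -> v, k -> g, p -> b, s -> z, t -> d / _ Z: fires at position(s) 4: abidzskonfek
2. o -> e, u -> i / F C0 _: fires at position(s) 8: abidzskenfek
surface: abidzskenfek

cell NUM=ib, GRD=ri, POLE=ri, ASPECT=du:
underlying: abit-bal-d-g-fek
1. f -> v, k -> g, p -> b, s -> z, t -> d / _ Z: fires at position(s) 4: abidbaldgfek
2. o -> e, u -> i / F C0 _: no change
surface: abidbaldgfek

cell NUM=ra, GRD=ib, POLE=ma, ASPECT=so:
underlying: abit-kb-sk-neb-lv
1. f -> v, k -> g, p -> b, s -> z, t -> d / _ Z: fires at position(s) 5: abitgbskneblv
2. o -> e, u -> i / F C0 _: no change
surface: abitgbskneblv


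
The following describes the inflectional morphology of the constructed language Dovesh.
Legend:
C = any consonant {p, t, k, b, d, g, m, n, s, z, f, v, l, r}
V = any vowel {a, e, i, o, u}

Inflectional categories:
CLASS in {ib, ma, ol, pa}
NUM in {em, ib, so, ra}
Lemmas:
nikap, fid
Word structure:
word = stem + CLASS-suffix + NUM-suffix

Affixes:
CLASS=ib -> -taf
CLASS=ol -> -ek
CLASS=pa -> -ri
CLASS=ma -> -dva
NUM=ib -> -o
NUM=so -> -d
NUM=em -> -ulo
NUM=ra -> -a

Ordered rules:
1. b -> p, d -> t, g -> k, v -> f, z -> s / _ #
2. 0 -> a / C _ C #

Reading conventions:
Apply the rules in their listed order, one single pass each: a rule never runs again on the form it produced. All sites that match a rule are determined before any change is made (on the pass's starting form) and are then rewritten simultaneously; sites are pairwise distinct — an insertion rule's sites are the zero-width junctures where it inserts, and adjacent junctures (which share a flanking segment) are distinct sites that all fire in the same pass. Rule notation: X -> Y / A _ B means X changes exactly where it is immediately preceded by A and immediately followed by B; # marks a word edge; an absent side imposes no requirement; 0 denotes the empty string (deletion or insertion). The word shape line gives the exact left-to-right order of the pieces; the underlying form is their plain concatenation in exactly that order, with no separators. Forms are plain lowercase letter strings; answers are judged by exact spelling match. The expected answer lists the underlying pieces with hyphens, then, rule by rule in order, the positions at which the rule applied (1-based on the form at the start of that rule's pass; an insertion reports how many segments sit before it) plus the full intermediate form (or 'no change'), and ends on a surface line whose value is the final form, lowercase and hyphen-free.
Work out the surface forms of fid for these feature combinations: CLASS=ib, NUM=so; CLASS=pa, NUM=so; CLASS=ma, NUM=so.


cell CLASS=ib, NUM=so:
underlying: fid-taf-d
1. b -> p, d -> t, g -> k, v -> f, z -> s / _ #: fires at position(s) 7: fidtaft
2. 0 -> a / C _ C #: inserts after position(s) 6: fidtafat
surface: fidtafat

cell CLASS=pa, NUM=so:
underlying: fid-ri-d
1. b -> p, d -> t, g -> k, v -> f, z -> s / _ #: fires at position(s) 6: fidrit
2. 0 -> a / C _ C #: no change
surface: fidrit

cell CLASS=ma, NUM=so:
underlying: fid-dva-d
1. b -> p, d -> t, g -> k, v -> f, z -> s / _ #: fires at position(s) 7: fiddvat
2. 0 -> a / C _ C #: no change
surface: fiddvat


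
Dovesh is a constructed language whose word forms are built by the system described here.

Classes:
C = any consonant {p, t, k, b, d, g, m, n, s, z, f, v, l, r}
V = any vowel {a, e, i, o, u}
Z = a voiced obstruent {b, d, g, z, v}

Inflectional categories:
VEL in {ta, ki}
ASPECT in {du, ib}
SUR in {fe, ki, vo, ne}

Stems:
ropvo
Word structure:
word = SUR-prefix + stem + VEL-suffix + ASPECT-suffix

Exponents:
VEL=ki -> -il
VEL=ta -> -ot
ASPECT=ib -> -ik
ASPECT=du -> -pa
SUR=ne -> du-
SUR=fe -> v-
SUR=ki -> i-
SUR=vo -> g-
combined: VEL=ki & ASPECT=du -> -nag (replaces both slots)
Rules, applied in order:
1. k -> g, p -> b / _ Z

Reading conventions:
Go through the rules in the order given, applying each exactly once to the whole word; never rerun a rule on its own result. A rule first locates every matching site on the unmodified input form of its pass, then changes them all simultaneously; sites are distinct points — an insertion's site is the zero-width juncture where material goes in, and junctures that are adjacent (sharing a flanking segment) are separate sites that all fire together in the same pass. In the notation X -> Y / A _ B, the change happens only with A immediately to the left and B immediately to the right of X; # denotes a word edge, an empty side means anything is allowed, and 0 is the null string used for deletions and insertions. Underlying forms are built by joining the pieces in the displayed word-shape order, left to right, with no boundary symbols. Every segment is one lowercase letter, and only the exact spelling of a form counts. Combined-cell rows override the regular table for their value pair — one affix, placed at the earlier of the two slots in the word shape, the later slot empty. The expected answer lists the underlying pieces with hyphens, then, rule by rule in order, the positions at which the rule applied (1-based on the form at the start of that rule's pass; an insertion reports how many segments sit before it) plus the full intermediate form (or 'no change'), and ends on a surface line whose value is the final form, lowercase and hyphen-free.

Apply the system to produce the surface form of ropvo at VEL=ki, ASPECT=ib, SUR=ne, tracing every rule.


underlying: du-ropvo-il-ik
1. k -> g, p -> b / _ Z: fires at position(s) 5: durobvoilik
surface: durobvoilik


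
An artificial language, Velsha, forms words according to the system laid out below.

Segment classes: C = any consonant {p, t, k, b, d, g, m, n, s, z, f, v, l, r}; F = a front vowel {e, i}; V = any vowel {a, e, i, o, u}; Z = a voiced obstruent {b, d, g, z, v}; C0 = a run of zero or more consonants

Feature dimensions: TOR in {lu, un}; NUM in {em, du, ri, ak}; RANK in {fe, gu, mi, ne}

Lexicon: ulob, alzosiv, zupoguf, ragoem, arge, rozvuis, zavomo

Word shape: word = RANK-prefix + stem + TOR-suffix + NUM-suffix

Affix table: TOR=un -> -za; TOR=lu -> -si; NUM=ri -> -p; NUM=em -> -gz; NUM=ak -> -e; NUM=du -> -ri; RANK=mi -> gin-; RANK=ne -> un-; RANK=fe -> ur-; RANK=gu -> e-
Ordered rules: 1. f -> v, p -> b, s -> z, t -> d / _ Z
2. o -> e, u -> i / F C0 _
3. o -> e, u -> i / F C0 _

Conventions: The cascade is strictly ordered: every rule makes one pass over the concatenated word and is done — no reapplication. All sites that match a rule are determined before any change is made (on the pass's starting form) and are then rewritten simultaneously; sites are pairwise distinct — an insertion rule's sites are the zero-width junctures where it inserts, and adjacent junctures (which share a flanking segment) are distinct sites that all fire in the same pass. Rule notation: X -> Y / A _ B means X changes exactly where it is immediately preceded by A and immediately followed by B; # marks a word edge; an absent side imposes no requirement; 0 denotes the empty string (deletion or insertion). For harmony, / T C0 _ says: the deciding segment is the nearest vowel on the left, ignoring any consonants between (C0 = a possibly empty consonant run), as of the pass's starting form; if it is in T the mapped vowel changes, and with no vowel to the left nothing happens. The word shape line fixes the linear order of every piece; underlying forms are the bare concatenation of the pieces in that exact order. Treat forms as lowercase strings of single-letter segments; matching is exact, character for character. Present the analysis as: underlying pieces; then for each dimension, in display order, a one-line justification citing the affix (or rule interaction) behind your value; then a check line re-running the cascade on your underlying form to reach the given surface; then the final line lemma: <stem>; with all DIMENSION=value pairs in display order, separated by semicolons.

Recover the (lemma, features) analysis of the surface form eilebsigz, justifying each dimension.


underlying: e-ulob-si-gz
TOR=lu - signalled by the affix -si
NUM=em - signalled by the affix -gz
RANK=gu - signalled by the affix e-
check: eulobsigz -> eulobsigz -> eilobsigz -> eilebsigz
lemma: ulob; TOR=lu; NUM=em; RANK=gu


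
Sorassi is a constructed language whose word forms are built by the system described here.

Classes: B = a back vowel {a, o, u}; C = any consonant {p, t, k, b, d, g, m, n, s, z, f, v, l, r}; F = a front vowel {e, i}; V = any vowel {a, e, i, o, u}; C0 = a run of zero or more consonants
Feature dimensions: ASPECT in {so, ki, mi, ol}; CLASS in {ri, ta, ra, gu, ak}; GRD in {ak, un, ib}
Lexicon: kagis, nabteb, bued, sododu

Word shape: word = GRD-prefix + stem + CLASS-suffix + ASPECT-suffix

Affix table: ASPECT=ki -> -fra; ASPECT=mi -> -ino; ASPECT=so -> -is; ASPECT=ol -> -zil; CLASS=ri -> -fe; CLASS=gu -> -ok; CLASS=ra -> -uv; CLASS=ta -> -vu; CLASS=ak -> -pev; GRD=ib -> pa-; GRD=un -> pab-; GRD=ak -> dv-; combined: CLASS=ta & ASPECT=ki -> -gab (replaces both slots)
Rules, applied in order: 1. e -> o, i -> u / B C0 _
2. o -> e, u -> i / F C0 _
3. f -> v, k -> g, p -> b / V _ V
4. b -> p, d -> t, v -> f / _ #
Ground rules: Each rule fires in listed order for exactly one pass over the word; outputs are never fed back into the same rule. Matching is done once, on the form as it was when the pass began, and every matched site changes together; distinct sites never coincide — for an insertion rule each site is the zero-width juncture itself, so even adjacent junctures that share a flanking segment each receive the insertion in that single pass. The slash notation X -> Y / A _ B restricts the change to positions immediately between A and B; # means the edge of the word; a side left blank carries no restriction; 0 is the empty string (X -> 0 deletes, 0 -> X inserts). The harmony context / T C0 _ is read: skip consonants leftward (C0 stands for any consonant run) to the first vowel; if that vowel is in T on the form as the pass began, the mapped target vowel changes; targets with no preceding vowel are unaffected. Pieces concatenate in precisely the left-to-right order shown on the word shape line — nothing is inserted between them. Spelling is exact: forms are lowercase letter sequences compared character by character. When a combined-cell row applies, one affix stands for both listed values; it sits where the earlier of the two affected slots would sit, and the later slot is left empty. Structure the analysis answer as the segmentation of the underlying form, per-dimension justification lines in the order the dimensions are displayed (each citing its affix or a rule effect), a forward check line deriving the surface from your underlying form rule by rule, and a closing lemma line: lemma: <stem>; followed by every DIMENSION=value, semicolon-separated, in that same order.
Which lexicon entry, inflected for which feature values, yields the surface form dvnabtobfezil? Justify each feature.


underlying: dv-nabteb-fe-zil
ASPECT=ol - signalled by the affix -zil
CLASS=ri - signalled by the affix -fe
GRD=ak - signalled by the affix dv-
check: dvnabtebfezil -> dvnabtobfezil -> dvnabtobfezil -> dvnabtobfezil -> dvnabtobfezil
lemma: nabteb; ASPECT=ol; CLASS=ri; GRD=ak


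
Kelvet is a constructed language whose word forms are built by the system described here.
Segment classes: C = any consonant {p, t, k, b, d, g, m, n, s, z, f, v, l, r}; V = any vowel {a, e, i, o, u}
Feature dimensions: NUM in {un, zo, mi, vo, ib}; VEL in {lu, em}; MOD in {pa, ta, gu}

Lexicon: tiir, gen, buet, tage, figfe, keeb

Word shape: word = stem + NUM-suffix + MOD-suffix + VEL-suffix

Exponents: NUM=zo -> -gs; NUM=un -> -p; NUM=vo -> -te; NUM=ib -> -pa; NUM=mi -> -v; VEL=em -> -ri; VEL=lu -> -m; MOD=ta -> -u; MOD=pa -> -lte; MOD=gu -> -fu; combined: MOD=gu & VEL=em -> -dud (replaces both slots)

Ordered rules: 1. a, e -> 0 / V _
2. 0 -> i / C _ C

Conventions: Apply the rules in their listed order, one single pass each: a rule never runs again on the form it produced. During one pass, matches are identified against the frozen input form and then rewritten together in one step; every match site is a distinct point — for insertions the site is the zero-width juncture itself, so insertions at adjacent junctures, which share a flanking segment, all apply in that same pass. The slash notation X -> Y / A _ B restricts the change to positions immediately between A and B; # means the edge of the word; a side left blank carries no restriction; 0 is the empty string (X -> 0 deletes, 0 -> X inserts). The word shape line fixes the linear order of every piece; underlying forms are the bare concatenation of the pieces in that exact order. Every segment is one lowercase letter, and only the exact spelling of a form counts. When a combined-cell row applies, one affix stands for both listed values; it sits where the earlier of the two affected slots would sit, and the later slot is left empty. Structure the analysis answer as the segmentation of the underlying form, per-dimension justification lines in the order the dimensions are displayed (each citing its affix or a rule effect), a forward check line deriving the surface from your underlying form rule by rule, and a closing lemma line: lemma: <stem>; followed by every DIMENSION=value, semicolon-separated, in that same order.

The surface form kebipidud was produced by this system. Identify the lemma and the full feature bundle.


underlying: keeb-p-dud
NUM=un - signalled by the affix -p
VEL=em - signalled by the combined affix row
MOD=gu - signalled by the combined affix row
check: keebpdud -> kebpdud -> kebipidud
lemma: keeb; NUM=un; VEL=em; MOD=gu


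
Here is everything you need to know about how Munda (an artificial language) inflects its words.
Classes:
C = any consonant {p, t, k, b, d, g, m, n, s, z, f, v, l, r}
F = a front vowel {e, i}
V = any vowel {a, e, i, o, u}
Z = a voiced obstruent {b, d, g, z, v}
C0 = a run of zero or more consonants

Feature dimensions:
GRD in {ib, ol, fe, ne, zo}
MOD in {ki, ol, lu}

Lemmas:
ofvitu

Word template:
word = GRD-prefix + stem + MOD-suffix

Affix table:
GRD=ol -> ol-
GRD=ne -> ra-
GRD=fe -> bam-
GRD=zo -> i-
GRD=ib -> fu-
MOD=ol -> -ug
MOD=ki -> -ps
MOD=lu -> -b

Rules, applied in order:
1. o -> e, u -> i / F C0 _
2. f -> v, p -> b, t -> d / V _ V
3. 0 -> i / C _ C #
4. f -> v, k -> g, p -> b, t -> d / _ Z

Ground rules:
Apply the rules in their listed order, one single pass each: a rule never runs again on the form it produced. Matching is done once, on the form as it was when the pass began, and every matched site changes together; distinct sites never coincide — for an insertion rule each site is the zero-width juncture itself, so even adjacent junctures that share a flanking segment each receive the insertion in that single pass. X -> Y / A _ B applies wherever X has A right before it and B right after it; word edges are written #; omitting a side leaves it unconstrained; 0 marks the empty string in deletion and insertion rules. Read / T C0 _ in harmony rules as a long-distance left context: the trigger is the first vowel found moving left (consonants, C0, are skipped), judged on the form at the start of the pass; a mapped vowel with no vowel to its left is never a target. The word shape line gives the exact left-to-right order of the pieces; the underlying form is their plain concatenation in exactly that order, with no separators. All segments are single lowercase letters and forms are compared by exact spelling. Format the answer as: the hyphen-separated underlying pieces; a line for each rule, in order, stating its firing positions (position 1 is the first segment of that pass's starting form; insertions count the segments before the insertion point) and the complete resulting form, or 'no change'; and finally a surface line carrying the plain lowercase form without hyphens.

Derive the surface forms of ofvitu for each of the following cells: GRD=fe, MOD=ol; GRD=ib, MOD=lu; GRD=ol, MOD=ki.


cell GRD=fe, MOD=ol:
underlying: bam-ofvitu-ug
1. o -> e, u -> i / F C0 _: fires at position(s) 9: bamofvitiug
2. f -> v, p -> b, t -> d / V _ V: fires at position(s) 8: bamofvidiug
3. 0 -> i / C _ C #: no change
4. f -> v, k -> g, p -> b, t -> d / _ Z: fires at position(s) 5: bamovvidiug
surface: bamovvidiug

cell GRD=ib, MOD=lu:
underlying: fu-ofvitu-b
1. o -> e, u -> i / F C0 _: fires at position(s) 8: fuofvitib
2. f -> v, p -> b, t -> d / V _ V: fires at position(s) 7: fuofvidib
3. 0 -> i / C _ C #: no change
4. f -> v, k -> g, p -> b, t -> d / _ Z: fires at position(s) 4: fuovvidib
surface: fuovvidib

cell GRD=ol, MOD=ki:
underlying: ol-ofvitu-ps
1. o -> e, u -> i / F C0 _: fires at position(s) 8: olofvitips
2. f -> v, p -> b, t -> d / V _ V: fires at position(s) 7: olofvidips
3. 0 -> i / C _ C #: inserts after position(s) 9: olofvidipis
4. f -> v, k -> g, p -> b, t -> d / _ Z: fires at position(s) 4: olovvidipis
surface: olovvidipis


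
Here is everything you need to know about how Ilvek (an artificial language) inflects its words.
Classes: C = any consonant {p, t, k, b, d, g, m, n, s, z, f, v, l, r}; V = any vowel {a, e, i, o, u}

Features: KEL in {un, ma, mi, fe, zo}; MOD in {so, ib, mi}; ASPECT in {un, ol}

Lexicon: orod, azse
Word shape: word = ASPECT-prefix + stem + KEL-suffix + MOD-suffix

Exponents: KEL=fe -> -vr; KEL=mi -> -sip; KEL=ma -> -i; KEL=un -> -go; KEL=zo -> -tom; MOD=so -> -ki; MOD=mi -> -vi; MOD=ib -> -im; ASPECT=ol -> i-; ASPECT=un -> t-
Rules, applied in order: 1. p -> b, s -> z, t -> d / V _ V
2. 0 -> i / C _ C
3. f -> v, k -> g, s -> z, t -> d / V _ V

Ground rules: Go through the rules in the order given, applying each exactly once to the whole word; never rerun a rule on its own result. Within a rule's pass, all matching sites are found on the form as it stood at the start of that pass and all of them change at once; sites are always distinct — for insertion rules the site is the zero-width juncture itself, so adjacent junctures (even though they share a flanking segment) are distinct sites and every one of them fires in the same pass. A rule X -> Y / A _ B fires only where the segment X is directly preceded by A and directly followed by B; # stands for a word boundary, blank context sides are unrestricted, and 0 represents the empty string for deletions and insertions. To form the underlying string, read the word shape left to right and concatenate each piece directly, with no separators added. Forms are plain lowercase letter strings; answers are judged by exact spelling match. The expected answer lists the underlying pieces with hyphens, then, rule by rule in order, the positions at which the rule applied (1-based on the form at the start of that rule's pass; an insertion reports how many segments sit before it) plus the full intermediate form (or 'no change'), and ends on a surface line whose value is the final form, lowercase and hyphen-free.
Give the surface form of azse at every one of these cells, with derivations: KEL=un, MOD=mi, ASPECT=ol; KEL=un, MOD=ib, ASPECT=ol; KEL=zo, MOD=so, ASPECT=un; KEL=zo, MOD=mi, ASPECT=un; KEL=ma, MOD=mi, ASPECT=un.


cell KEL=un, MOD=mi, ASPECT=ol:
underlying: i-azse-go-vi
1. p -> b, s -> z, t -> d / V _ V: no change
2. 0 -> i / C _ C: inserts after position(s) 3: iazisegovi
3. f -> v, k -> g, s -> z, t -> d / V _ V: fires at position(s) 5: iazizegovi
surface: iazizegovi

cell KEL=un, MOD=ib, ASPECT=ol:
underlying: i-azse-go-im
1. p -> b, s -> z, t -> d / V _ V: no change
2. 0 -> i / C _ C: inserts after position(s) 3: iazisegoim
3. f -> v, k -> g, s -> z, t -> d / V _ V: fires at position(s) 5: iazizegoim
surface: iazizegoim

cell KEL=zo, MOD=so, ASPECT=un:
underlying: t-azse-tom-ki
1. p -> b, s -> z, t -> d / V _ V: fires at position(s) 6: tazsedomki
2. 0 -> i / C _ C: inserts after position(s) 3, 8: tazisedomiki
3. f -> v, k -> g, s -> z, t -> d / V _ V: fires at position(s) 5, 11: tazizedomigi
surface: tazizedomigi

cell KEL=zo, MOD=mi, ASPECT=un:
underlying: t-azse-tom-vi
1. p -> b, s -> z, t -> d / V _ V: fires at position(s) 6: tazsedomvi
2. 0 -> i / C _ C: inserts after position(s) 3, 8: tazisedomivi
3. f -> v, k -> g, s -> z, t -> d / V _ V: fires at position(s) 5: tazizedomivi
surface: tazizedomivi

cell KEL=ma, MOD=mi, ASPECT=un:
underlying: t-azse-i-vi
1. p -> b, s -> z, t -> d / V _ V: no change
2. 0 -> i / C _ C: inserts after position(s) 3: taziseivi
3. f -> v, k -> g, s -> z, t -> d / V _ V: fires at position(s) 5: tazizeivi
surface: tazizeivi


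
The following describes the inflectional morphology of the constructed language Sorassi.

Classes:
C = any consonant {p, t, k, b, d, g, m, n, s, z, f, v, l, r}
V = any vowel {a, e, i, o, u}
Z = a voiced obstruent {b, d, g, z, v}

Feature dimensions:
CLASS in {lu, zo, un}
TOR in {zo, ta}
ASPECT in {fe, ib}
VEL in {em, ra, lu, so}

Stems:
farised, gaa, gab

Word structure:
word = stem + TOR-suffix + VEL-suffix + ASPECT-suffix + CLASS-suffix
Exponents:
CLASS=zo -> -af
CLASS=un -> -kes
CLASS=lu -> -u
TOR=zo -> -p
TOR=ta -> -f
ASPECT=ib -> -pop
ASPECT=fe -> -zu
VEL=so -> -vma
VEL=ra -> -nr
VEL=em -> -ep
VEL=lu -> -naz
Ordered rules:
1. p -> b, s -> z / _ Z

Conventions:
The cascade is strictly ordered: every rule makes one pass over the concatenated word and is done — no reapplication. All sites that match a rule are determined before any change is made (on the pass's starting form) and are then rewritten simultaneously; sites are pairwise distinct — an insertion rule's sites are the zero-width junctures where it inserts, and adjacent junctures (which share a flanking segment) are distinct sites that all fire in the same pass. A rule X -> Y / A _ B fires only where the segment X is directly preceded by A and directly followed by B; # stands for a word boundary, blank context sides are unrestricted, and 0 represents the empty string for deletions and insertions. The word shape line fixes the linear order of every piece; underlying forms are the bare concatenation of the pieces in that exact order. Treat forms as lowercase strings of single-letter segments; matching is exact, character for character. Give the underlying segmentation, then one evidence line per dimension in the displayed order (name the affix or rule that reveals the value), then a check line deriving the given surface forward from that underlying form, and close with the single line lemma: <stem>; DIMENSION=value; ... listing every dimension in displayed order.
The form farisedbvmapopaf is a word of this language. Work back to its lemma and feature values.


underlying: farised-p-vma-pop-af
CLASS=zo - signalled by the affix -af
TOR=zo - signalled by the affix -p
ASPECT=ib - signalled by the affix -pop
VEL=so - signalled by the affix -vma
check: farisedpvmapopaf -> farisedbvmapopaf
lemma: farised; CLASS=zo; TOR=zo; ASPECT=ib; VEL=so


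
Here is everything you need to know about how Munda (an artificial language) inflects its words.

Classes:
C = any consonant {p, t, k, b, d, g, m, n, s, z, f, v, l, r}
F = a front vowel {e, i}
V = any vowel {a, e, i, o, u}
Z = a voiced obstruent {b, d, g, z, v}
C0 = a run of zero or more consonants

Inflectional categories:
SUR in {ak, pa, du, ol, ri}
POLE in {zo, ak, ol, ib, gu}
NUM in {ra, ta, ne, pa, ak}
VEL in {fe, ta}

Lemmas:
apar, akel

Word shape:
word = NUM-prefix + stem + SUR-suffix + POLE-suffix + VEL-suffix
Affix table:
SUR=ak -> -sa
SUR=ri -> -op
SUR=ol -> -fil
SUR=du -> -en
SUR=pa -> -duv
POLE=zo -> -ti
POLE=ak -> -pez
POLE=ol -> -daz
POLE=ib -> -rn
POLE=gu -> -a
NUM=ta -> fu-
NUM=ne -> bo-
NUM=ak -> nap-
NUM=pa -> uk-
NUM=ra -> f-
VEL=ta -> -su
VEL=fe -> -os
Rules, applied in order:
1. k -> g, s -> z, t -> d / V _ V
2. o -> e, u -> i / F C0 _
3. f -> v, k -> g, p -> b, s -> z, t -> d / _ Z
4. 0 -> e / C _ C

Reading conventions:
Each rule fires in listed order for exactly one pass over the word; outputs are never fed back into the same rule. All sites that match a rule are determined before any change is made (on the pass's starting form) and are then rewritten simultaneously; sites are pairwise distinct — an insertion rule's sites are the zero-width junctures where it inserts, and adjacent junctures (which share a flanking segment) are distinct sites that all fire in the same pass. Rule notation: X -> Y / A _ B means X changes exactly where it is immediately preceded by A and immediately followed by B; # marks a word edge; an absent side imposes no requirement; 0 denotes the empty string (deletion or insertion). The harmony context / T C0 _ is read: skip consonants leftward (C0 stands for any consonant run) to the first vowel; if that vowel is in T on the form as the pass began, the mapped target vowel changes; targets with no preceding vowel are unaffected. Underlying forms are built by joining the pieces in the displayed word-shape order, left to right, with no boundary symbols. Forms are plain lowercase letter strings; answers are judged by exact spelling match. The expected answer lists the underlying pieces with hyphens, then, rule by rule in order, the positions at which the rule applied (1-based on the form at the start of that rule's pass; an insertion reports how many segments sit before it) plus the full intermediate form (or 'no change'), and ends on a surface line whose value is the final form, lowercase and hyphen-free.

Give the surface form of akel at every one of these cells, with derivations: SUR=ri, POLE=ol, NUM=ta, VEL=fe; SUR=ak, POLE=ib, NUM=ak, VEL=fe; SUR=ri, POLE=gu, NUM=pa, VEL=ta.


cell SUR=ri, POLE=ol, NUM=ta, VEL=fe:
underlying: fu-akel-op-daz-os
1. k -> g, s -> z, t -> d / V _ V: fires at position(s) 4: fuagelopdazos
2. o -> e, u -> i / F C0 _: fires at position(s) 7: fuagelepdazos
3. f -> v, k -> g, p -> b, s -> z, t -> d / _ Z: fires at position(s) 8: fuagelebdazos
4. 0 -> e / C _ C: inserts after position(s) 8: fuagelebedazos
surface: fuagelebedazos

cell SUR=ak, POLE=ib, NUM=ak, VEL=fe:
underlying: nap-akel-sa-rn-os
1. k -> g, s -> z, t -> d / V _ V: fires at position(s) 5: napagelsarnos
2. o -> e, u -> i / F C0 _: no change
3. f -> v, k -> g, p -> b, s -> z, t -> d / _ Z: no change
4. 0 -> e / C _ C: inserts after position(s) 7, 10: napagelesarenos
surface: napagelesarenos

cell SUR=ri, POLE=gu, NUM=pa, VEL=ta:
underlying: uk-akel-op-a-su
1. k -> g, s -> z, t -> d / V _ V: fires at position(s) 2, 4, 10: ugagelopazu
2. o -> e, u -> i / F C0 _: fires at position(s) 7: ugagelepazu
3. f -> v, k -> g, p -> b, s -> z, t -> d / _ Z: no change
4. 0 -> e / C _ C: no change
surface: ugagelepazu


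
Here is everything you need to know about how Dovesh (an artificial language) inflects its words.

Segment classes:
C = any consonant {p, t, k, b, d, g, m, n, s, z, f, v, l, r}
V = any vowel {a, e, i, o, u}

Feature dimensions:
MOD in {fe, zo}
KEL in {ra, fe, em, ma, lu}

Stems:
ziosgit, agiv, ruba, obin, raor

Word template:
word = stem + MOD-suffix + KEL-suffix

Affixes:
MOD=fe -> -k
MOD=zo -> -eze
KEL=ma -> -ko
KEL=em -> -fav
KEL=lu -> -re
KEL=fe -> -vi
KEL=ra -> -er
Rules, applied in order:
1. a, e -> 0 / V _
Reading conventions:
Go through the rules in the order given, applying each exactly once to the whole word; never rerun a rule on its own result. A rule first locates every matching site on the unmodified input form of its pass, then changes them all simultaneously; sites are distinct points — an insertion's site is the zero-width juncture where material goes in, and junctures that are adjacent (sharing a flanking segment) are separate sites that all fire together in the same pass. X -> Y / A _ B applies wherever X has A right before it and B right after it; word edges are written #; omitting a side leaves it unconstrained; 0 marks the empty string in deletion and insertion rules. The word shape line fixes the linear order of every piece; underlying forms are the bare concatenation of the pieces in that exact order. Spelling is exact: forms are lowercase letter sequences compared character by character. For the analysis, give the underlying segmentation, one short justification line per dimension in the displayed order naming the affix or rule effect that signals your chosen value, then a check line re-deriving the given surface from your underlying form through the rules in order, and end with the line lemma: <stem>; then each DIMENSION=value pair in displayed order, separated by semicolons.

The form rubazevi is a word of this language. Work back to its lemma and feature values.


underlying: ruba-eze-vi
MOD=zo - signalled by the affix -eze
KEL=fe - signalled by the affix -vi
check: rubaezevi -> rubazevi
lemma: ruba; MOD=zo; KEL=fe


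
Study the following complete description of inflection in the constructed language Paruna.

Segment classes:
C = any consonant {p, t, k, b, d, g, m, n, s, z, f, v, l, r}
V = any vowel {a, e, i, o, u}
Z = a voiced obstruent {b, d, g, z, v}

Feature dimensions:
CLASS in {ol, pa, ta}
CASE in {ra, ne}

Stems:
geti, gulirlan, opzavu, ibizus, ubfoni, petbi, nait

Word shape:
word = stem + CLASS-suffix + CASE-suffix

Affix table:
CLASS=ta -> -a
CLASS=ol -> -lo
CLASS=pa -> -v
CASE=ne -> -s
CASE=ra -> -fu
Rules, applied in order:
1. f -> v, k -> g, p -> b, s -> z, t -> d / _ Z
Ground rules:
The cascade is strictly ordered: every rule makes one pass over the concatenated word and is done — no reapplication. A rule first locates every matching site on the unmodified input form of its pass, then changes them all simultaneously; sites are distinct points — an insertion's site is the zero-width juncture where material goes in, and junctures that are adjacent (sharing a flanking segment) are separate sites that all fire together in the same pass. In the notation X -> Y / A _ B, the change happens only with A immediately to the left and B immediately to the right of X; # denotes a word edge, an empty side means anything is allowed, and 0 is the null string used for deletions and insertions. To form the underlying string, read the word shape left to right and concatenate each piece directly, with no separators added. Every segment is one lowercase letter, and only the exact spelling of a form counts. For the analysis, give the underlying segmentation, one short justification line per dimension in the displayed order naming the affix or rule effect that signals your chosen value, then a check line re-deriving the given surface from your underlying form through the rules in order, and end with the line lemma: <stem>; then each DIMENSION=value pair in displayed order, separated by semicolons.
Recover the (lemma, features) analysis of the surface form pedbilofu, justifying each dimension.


underlying: petbi-lo-fu
CLASS=ol - signalled by the affix -lo
CASE=ra - signalled by the affix -fu
check: petbilofu -> pedbilofu
lemma: petbi; CLASS=ol; CASE=ra


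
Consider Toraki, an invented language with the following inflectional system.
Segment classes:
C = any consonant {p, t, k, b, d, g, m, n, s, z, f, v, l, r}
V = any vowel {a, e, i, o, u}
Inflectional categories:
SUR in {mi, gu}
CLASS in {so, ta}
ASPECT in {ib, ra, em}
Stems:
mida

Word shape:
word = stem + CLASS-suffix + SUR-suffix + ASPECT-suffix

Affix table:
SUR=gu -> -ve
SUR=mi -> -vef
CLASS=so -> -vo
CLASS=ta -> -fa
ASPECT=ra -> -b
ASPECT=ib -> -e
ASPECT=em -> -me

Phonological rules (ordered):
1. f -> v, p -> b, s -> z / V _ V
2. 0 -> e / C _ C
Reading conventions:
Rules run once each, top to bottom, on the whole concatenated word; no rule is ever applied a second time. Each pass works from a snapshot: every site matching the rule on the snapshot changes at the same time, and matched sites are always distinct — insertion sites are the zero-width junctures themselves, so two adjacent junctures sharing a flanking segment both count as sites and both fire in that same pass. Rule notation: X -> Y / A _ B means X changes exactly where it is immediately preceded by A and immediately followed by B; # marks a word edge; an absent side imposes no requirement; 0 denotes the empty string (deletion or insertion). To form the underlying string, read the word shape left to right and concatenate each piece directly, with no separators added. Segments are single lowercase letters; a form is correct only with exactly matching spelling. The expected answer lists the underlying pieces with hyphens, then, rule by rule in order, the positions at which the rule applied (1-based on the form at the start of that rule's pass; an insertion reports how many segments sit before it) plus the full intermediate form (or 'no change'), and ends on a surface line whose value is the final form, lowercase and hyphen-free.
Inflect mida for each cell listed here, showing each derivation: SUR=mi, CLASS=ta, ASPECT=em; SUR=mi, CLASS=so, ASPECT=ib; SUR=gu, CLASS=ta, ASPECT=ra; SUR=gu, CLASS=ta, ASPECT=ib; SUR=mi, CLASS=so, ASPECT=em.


cell SUR=mi, CLASS=ta, ASPECT=em:
underlying: mida-fa-vef-me
1. f -> v, p -> b, s -> z / V _ V: fires at position(s) 5: midavavefme
2. 0 -> e / C _ C: inserts after position(s) 9: midavavefeme
surface: midavavefeme

cell SUR=mi, CLASS=so, ASPECT=ib:
underlying: mida-vo-vef-e
1. f -> v, p -> b, s -> z / V _ V: fires at position(s) 9: midavoveve
2. 0 -> e / C _ C: no change
surface: midavoveve

cell SUR=gu, CLASS=ta, ASPECT=ra:
underlying: mida-fa-ve-b
1. f -> v, p -> b, s -> z / V _ V: fires at position(s) 5: midavaveb
2. 0 -> e / C _ C: no change
surface: midavaveb

cell SUR=gu, CLASS=ta, ASPECT=ib:
underlying: mida-fa-ve-e
1. f -> v, p -> b, s -> z / V _ V: fires at position(s) 5: midavavee
2. 0 -> e / C _ C: no change
surface: midavavee

cell SUR=mi, CLASS=so, ASPECT=em:
underlying: mida-vo-vef-me
1. f -> v, p -> b, s -> z / V _ V: no change
2. 0 -> e / C _ C: inserts after position(s) 9: midavovefeme
surface: midavovefeme


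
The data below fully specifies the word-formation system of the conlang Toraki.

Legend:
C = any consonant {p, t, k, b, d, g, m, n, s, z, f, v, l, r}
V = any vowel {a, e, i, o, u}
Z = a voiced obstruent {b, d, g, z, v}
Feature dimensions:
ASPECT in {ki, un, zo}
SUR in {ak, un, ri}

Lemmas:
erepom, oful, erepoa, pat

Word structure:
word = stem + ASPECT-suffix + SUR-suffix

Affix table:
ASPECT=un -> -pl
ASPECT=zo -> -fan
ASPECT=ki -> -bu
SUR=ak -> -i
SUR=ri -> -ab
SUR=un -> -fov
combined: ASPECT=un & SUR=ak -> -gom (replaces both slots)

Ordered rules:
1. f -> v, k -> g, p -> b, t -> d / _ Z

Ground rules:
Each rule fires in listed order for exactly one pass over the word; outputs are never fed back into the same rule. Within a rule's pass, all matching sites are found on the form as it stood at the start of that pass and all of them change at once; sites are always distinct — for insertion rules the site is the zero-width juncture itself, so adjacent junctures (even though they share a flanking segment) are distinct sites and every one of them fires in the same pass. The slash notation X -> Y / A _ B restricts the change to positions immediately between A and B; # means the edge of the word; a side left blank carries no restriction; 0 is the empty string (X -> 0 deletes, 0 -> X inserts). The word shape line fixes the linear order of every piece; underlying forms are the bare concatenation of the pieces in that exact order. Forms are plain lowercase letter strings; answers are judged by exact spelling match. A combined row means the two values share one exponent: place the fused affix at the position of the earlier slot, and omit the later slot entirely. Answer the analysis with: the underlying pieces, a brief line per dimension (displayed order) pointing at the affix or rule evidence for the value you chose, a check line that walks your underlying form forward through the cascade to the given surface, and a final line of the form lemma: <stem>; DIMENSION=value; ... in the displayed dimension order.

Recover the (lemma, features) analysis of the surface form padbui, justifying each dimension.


underlying: pat-bu-i
ASPECT=ki - signalled by the affix -bu
SUR=ak - signalled by the affix -i
check: patbui -> padbui
lemma: pat; ASPECT=ki; SUR=ak
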